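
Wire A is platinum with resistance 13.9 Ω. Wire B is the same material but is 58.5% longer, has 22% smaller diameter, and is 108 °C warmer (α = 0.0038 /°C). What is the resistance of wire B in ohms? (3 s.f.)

51.1 Ω

R ∝ ρL/d² with ρ ∝ (1+αΔT), so R_B/R_A = (1 + 58.5/100) × (1 − 22/100)⁻² × (1 + 0.0038×108)
= 1.585 × 1.644 × 1.41 = 3.674
R_B = 3.674 × 13.9 = 51.1 Ω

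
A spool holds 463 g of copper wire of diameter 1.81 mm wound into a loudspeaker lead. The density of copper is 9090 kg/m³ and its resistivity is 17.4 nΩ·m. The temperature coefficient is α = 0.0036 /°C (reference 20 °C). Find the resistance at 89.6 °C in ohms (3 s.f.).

0.167 Ω

ρ = 17.4 nΩ·m = 1.74×10^-8 Ω·m
A = π(d/2)² = π(9.0500e-04 m)² = 2.5730e-06 m²
L = m/(density·A) = 0.463/(9090×2.5730e-06) = 19.8 m
R = ρL/A = (1.74×10^-8)(19.8)/(2.5730e-06) = 0.1339 Ω
R(89.6 °C) = 0.1339 × (1 + 0.0036×69.6) = 0.167 Ω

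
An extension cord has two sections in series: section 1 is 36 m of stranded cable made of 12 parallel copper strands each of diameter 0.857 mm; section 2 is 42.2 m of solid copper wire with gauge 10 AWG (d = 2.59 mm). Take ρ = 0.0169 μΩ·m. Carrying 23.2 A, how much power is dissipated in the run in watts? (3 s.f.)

ρ = 0.0169 μΩ·m = 1.69×10^-8 Ω·m
Section 1: A_strand = π(4.2850e-04)² = 5.768e-07 m²; R₁ = ρL/(N·A_s) = (1.69×10^-8)(36)/(12×5.768e-07) = 0.08789 Ω
Section 2: A = π(2.59/2 mm)² = π(1.2950e-03 m)² = 5.269e-06 m²
R₂ = (1.69×10^-8)(42.2)/(5.269e-06) = 0.1354 Ω
R = R₁ + R₂ = 0.2233 Ω
P = I²R = (23.2)² × 0.2233 = 120 W

120 W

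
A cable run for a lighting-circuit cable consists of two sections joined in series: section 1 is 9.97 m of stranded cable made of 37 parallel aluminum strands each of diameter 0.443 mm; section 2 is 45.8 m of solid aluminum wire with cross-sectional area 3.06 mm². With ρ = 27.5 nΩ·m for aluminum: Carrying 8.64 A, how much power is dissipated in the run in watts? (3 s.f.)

34.3 W

ρ = 27.5 nΩ·m = 2.75×10^-8 Ω·m
Section 1: A_strand = π(2.2150e-04)² = 1.541e-07 m²; R₁ = ρL/(N·A_s) = (2.75×10^-8)(9.97)/(37×1.541e-07) = 0.04808 Ω
Section 2: A = 3.06 mm² = 3.060e-06 m²
R₂ = (2.75×10^-8)(45.8)/(3.060e-06) = 0.4116 Ω
R = R₁ + R₂ = 0.4597 Ω
P = I²R = (8.64)² × 0.4597 = 34.3 W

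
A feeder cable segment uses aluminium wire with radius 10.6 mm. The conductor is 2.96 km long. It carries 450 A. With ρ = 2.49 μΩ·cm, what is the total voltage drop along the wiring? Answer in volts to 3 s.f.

ρ = 2.49 μΩ·cm = 2.49×10^-8 Ω·m
A = πr² = π(1.0600e-02 m)² = 3.530e-04 m²
R = ρL/A = (2.49×10^-8)(2960)/(3.530e-04) = 0.2088 Ω
V = IR = 450 × 0.2088 = 94.0 V

94.0 V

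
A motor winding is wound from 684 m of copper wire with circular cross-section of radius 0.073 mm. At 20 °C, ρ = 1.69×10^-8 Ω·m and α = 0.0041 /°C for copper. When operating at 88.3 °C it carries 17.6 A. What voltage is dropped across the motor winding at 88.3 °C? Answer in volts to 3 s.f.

15600 V

A = πr² = π(7.3000e-05 m)² = 1.674e-08 m²
R₍20₎ = ρL/A = (1.69×10^-8)(684)/(1.674e-08) = 690.5 Ω
R₍88.3₎ = R₍20₎(1 + αΔT) = 690.5 × (1 + 0.0041×68.3) = 883.8 Ω
V = IR = 17.6 × 883.8 = 15600 V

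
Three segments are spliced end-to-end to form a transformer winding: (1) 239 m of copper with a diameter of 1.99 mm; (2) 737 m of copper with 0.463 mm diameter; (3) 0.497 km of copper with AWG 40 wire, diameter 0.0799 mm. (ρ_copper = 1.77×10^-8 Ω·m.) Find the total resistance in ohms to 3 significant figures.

1830 Ω

Seg 1: A = π(d/2)² = π(9.9500e-04 m)² = 3.110e-06 m²
R_1 = (1.77×10^-8)(239)/(3.110e-06) = 1.36 Ω
Seg 2: A = π(d/2)² = π(2.3150e-04 m)² = 1.684e-07 m²
R_2 = (1.77×10^-8)(737)/(1.684e-07) = 77.48 Ω
Seg 3: A = π(0.0799/2 mm)² = π(3.9950e-05 m)² = 5.014e-09 m²
R_3 = (1.77×10^-8)(497)/(5.014e-09) = 1754 Ω
R_total = R_1 + R_2 + R_3 = 1830 Ω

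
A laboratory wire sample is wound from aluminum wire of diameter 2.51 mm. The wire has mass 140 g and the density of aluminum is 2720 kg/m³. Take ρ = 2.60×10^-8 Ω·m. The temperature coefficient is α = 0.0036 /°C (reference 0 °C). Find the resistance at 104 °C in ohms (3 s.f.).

0.0751 Ω

A = π(d/2)² = π(1.2550e-03 m)² = 4.9481e-06 m²
L = m/(density·A) = 0.14/(2720×4.9481e-06) = 10.4 m
R = ρL/A = (2.60×10^-8)(10.4)/(4.9481e-06) = 0.05466 Ω
R(104 °C) = 0.05466 × (1 + 0.0036×104) = 0.0751 Ω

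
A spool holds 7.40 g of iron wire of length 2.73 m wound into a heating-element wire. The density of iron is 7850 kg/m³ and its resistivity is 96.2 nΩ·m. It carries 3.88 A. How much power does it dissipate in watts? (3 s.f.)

ρ = 96.2 nΩ·m = 9.62×10^-8 Ω·m
A = m/(density·L) = 0.0074/(7850×2.73) = 3.4530e-07 m²
R = ρL/A = (9.62×10^-8)(2.73)/(3.4530e-07) = 0.7606 Ω
P = I²R = (3.88)² × 0.7606 = 11.4 W

11.4 W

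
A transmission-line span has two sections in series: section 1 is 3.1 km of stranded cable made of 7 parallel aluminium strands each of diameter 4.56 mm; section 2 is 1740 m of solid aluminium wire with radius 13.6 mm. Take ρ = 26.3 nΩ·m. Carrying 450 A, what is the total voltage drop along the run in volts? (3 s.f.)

ρ = 26.3 nΩ·m = 2.63×10^-8 Ω·m
Section 1: A_strand = π(2.2800e-03)² = 1.633e-05 m²; R₁ = ρL/(N·A_s) = (2.63×10^-8)(3100)/(7×1.633e-05) = 0.7132 Ω
Section 2: A = πr² = π(1.3600e-02 m)² = 5.811e-04 m²
R₂ = (2.63×10^-8)(1740)/(5.811e-04) = 0.07875 Ω
R = R₁ + R₂ = 0.7919 Ω
V = IR = 450 × 0.7919 = 356 V

356 V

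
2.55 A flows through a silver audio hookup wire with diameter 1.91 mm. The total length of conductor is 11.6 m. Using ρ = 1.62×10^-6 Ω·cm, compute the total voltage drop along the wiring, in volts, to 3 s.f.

ρ = 1.62×10^-6 Ω·cm = 1.62×10^-8 Ω·m
A = π(d/2)² = π(9.5500e-04 m)² = 2.865e-06 m²
R = ρL/A = (1.62×10^-8)(11.6)/(2.865e-06) = 0.06559 Ω
V = IR = 2.55 × 0.06559 = 0.167 V

0.167 V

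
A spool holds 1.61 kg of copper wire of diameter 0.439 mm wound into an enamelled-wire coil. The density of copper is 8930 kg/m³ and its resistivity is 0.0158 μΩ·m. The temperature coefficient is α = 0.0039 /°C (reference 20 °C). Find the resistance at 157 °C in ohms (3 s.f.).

ρ = 0.0158 μΩ·m = 1.58×10^-8 Ω·m
A = π(d/2)² = π(2.1950e-04 m)² = 1.5136e-07 m²
L = m/(density·A) = 1.61/(8930×1.5136e-07) = 1191 m
R = ρL/A = (1.58×10^-8)(1191)/(1.5136e-07) = 124.3 Ω
R(157 °C) = 124.3 × (1 + 0.0039×137) = 191 Ω

191 Ω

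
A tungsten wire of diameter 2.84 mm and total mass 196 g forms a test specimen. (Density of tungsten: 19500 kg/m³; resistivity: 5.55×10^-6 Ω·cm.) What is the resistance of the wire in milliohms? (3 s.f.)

ρ = 5.55×10^-6 Ω·cm = 5.55×10^-8 Ω·m
A = π(d/2)² = π(1.4200e-03 m)² = 6.3347e-06 m²
L = m/(density·A) = 0.196/(19500×6.3347e-06) = 1.587 m
R = ρL/A = (5.55×10^-8)(1.587)/(6.3347e-06) = 13.9 mΩ

13.9 mΩ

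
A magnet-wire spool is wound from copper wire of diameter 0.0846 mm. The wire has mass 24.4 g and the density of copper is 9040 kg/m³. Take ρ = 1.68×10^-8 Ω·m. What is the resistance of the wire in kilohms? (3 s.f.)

1.44 kΩ

A = π(d/2)² = π(4.2300e-05 m)² = 5.6212e-09 m²
L = m/(density·A) = 0.0244/(9040×5.6212e-09) = 480.2 m
R = ρL/A = (1.68×10^-8)(480.2)/(5.6212e-09) = 1.44 kΩ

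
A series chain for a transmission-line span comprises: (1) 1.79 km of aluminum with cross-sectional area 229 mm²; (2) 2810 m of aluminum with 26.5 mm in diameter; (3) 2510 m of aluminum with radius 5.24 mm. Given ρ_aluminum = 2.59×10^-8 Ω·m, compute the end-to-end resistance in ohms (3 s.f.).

1.09 Ω

Seg 1: A = 229 mm² = 2.290e-04 m²
R_1 = (2.59×10^-8)(1790)/(2.290e-04) = 0.2024 Ω
Seg 2: A = π(d/2)² = π(1.3250e-02 m)² = 5.515e-04 m²
R_2 = (2.59×10^-8)(2810)/(5.515e-04) = 0.132 Ω
Seg 3: A = πr² = π(5.2400e-03 m)² = 8.626e-05 m²
R_3 = (2.59×10^-8)(2510)/(8.626e-05) = 0.7536 Ω
R_total = R_1 + R_2 + R_3 = 1.09 Ω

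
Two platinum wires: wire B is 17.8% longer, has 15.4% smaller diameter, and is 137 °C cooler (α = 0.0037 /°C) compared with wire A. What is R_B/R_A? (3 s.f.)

0.812

R ∝ ρL/d² with ρ ∝ (1+αΔT), so R_B/R_A = (1 + 17.8/100) × (1 − 15.4/100)⁻² × (1 − 0.0037×137)
= 1.178 × 1.397 × 0.4931 = 0.812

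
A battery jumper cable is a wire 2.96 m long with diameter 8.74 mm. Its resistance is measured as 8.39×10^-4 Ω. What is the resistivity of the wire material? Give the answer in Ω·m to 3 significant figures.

A = π(d/2)² = π(4.3700e-03 m)² = 5.999e-05 m²
ρ = RA/L = (8.39×10^-4)(5.999e-05)/(2.96) = 1.70×10^-8 Ω·m

1.70×10^-8 Ω·m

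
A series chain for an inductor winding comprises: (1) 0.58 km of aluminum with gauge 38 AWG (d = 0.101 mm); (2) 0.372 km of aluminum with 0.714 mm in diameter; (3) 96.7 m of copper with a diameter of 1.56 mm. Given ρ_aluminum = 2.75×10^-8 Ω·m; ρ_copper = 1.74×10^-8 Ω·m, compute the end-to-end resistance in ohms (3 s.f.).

Seg 1: A = π(0.101/2 mm)² = π(5.0500e-05 m)² = 8.012e-09 m²
R_1 = (2.75×10^-8)(580)/(8.012e-09) = 1991 Ω
Seg 2: A = π(d/2)² = π(3.5700e-04 m)² = 4.004e-07 m²
R_2 = (2.75×10^-8)(372)/(4.004e-07) = 25.55 Ω
Seg 3: A = π(d/2)² = π(7.8000e-04 m)² = 1.911e-06 m²
R_3 = (1.74×10^-8)(96.7)/(1.911e-06) = 0.8803 Ω
R_total = R_1 + R_2 + R_3 = 2020 Ω

2020 Ω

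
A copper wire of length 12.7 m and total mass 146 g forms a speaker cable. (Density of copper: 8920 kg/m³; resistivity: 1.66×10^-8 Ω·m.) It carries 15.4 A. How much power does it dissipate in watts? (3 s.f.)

A = m/(density·L) = 0.146/(8920×12.7) = 1.2888e-06 m²
R = ρL/A = (1.66×10^-8)(12.7)/(1.2888e-06) = 0.1636 Ω
P = I²R = (15.4)² × 0.1636 = 38.8 W

38.8 W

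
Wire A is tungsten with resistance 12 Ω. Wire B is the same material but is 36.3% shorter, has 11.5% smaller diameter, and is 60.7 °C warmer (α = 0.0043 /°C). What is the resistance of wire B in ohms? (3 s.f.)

12.3 Ω

R ∝ ρL/d² with ρ ∝ (1+αΔT), so R_B/R_A = (1 − 36.3/100) × (1 − 11.5/100)⁻² × (1 + 0.0043×60.7)
= 0.637 × 1.277 × 1.261 = 1.026
R_B = 1.026 × 12 = 12.3 Ω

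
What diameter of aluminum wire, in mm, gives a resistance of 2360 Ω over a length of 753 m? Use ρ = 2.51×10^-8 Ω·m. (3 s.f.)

0.101 mm

A = ρL/R = (2.51×10^-8)(753)/(2360) = 8.009e-09 m²
d = 2√(A/π) = 1.010e-04 m = 0.101 mm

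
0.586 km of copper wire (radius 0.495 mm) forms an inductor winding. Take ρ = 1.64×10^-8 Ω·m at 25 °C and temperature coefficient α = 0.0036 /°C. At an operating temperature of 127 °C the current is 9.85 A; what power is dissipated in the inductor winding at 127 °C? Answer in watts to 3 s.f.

A = πr² = π(4.9500e-04 m)² = 7.698e-07 m²
R₍25₎ = ρL/A = (1.64×10^-8)(586)/(7.698e-07) = 12.48 Ω
R₍127₎ = R₍25₎(1 + αΔT) = 12.48 × (1 + 0.0036×102) = 17.07 Ω
P = I²R = (9.85)² × 17.07 = 1660 W

1660 W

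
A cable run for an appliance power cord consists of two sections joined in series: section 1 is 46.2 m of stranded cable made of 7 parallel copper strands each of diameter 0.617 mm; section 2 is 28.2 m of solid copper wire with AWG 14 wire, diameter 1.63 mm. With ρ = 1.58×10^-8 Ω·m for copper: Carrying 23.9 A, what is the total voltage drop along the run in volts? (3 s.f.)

Section 1: A_strand = π(3.0850e-04)² = 2.990e-07 m²; R₁ = ρL/(N·A_s) = (1.58×10^-8)(46.2)/(7×2.990e-07) = 0.3488 Ω
Section 2: A = π(1.63/2 mm)² = π(8.1500e-04 m)² = 2.087e-06 m²
R₂ = (1.58×10^-8)(28.2)/(2.087e-06) = 0.2135 Ω
R = R₁ + R₂ = 0.5623 Ω
V = IR = 23.9 × 0.5623 = 13.4 V

13.4 V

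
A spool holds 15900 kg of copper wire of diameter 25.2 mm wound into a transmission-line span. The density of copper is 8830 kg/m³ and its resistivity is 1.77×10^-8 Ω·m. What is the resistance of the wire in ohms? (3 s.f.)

0.128 Ω

A = π(d/2)² = π(1.2600e-02 m)² = 4.9876e-04 m²
L = m/(density·A) = 15900/(8830×4.9876e-04) = 3610 m
R = ρL/A = (1.77×10^-8)(3610)/(4.9876e-04) = 0.128 Ω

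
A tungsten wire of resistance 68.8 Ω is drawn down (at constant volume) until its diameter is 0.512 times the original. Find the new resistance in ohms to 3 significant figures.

1000 Ω

Volume constant ⇒ L' = L/r² with r = 0.512. R' = ρL'/A' = ρ(L/r²)/(πr²d₀²/4) = R/r⁴.
R' = 14.55 × 68.8 = 1000 Ω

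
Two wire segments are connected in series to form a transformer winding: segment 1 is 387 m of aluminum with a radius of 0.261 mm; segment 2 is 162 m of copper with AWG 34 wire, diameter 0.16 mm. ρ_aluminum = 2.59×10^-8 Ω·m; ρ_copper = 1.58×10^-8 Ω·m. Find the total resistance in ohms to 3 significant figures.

174 Ω

Segment 1: A = πr² = π(2.6100e-04 m)² = 2.140e-07 m²
R₁ = ρL/A = (2.59×10^-8)(387)/(2.140e-07) = 46.84 Ω
Segment 2: A = π(0.16/2 mm)² = π(8.0000e-05 m)² = 2.011e-08 m²
R₂ = (1.58×10^-8)(162)/(2.011e-08) = 127.3 Ω
R = R₁ + R₂ = 174 Ω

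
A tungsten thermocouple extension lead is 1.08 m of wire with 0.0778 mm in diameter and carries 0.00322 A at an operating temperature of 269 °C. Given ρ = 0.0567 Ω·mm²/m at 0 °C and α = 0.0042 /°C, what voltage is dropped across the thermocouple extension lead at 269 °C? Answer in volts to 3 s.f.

0.0883 V

ρ = 0.0567 Ω·mm²/m = 5.67×10^-8 Ω·m
A = π(d/2)² = π(3.8900e-05 m)² = 4.754e-09 m²
R₍0₎ = ρL/A = (5.67×10^-8)(1.08)/(4.754e-09) = 12.88 Ω
R₍269₎ = R₍0₎(1 + αΔT) = 12.88 × (1 + 0.0042×269) = 27.43 Ω
V = IR = 0.00322 × 27.43 = 0.0883 V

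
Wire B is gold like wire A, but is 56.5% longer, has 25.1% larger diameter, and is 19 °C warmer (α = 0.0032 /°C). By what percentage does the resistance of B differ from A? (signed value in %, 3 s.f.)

6.08%

R ∝ ρL/d² with ρ ∝ (1+αΔT), so R_B/R_A = (1 + 56.5/100) × (1 + 25.1/100)⁻² × (1 + 0.0032×19)
= 1.565 × 0.639 × 1.061 = 1.061
(R_B − R_A)/R_A = 1.061 − 1 = 6.08%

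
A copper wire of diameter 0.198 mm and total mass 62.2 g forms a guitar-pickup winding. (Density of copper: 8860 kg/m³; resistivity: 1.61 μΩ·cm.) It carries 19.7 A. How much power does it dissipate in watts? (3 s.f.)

ρ = 1.61 μΩ·cm = 1.61×10^-8 Ω·m
A = π(d/2)² = π(9.9000e-05 m)² = 3.0791e-08 m²
L = m/(density·A) = 0.0622/(8860×3.0791e-08) = 228 m
R = ρL/A = (1.61×10^-8)(228)/(3.0791e-08) = 119.2 Ω
P = I²R = (19.7)² × 119.2 = 46300 W

46300 W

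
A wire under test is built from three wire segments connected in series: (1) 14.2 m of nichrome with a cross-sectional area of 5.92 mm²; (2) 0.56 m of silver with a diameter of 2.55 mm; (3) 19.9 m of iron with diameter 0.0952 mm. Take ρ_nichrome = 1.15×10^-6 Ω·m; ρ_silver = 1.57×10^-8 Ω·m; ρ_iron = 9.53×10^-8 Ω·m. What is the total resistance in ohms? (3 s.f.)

Seg 1: A = 5.92 mm² = 5.920e-06 m²
R_1 = (1.15×10^-6)(14.2)/(5.920e-06) = 2.758 Ω
Seg 2: A = π(d/2)² = π(1.2750e-03 m)² = 5.107e-06 m²
R_2 = (1.57×10^-8)(0.56)/(5.107e-06) = 0.001722 Ω
Seg 3: A = π(d/2)² = π(4.7600e-05 m)² = 7.118e-09 m²
R_3 = (9.53×10^-8)(19.9)/(7.118e-09) = 266.4 Ω
R_total = R_1 + R_2 + R_3 = 269 Ω

269 Ω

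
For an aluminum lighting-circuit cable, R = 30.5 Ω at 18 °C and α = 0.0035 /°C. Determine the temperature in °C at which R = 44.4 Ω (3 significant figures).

R = R₀(1 + α(T − T₀)) ⇒ T = T₀ + (R/R₀ − 1)/α
T = 18 + (44.4/30.5 − 1)/0.0035 = 18 + (0.4557)/0.0035 = 148 °C

148 °C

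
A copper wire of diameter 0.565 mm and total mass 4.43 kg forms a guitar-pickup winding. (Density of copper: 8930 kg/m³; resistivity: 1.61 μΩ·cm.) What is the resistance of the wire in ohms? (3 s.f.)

ρ = 1.61 μΩ·cm = 1.61×10^-8 Ω·m
A = π(d/2)² = π(2.8250e-04 m)² = 2.5072e-07 m²
L = m/(density·A) = 4.43/(8930×2.5072e-07) = 1979 m
R = ρL/A = (1.61×10^-8)(1979)/(2.5072e-07) = 127 Ω

127 Ω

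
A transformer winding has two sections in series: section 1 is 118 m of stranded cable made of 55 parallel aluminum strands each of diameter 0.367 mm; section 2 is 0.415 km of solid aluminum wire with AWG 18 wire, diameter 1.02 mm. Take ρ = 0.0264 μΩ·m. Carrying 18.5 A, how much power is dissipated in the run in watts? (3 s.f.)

ρ = 0.0264 μΩ·m = 2.64×10^-8 Ω·m
Section 1: A_strand = π(1.8350e-04)² = 1.058e-07 m²; R₁ = ρL/(N·A_s) = (2.64×10^-8)(118)/(55×1.058e-07) = 0.5354 Ω
Section 2: A = π(1.02/2 mm)² = π(5.1000e-04 m)² = 8.171e-07 m²
R₂ = (2.64×10^-8)(415)/(8.171e-07) = 13.41 Ω
R = R₁ + R₂ = 13.94 Ω
P = I²R = (18.5)² × 13.94 = 4770 W

4770 W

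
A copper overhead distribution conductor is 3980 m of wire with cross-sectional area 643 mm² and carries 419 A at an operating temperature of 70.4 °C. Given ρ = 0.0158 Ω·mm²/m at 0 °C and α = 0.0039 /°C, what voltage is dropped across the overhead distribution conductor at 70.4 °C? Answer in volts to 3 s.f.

52.2 V

ρ = 0.0158 Ω·mm²/m = 1.58×10^-8 Ω·m
A = 643 mm² = 6.430e-04 m²
R₍0₎ = ρL/A = (1.58×10^-8)(3980)/(6.430e-04) = 0.0978 Ω
R₍70.4₎ = R₍0₎(1 + αΔT) = 0.0978 × (1 + 0.0039×70.4) = 0.1246 Ω
V = IR = 419 × 0.1246 = 52.2 V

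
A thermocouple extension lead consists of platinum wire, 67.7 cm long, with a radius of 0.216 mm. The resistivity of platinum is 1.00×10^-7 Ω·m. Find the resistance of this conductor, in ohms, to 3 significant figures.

A = πr² = π(2.1600e-04 m)² = 1.466e-07 m²
R = ρL/A = (1.00×10^-7)(0.677 m)/(1.466e-07 m²) = 0.462 Ω

0.462 Ω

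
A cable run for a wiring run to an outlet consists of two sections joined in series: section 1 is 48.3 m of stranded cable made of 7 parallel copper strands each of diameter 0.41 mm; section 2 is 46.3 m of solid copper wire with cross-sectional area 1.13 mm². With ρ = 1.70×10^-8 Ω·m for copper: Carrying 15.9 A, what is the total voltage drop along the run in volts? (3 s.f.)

Section 1: A_strand = π(2.0500e-04)² = 1.320e-07 m²; R₁ = ρL/(N·A_s) = (1.70×10^-8)(48.3)/(7×1.320e-07) = 0.8885 Ω
Section 2: A = 1.13 mm² = 1.130e-06 m²
R₂ = (1.70×10^-8)(46.3)/(1.130e-06) = 0.6965 Ω
R = R₁ + R₂ = 1.585 Ω
V = IR = 15.9 × 1.585 = 25.2 V

25.2 V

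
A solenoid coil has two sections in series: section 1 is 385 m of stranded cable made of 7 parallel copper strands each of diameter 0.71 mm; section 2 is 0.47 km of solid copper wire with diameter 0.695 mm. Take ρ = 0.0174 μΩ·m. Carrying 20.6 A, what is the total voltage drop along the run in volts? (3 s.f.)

494 V

ρ = 0.0174 μΩ·m = 1.74×10^-8 Ω·m
Section 1: A_strand = π(3.5500e-04)² = 3.959e-07 m²; R₁ = ρL/(N·A_s) = (1.74×10^-8)(385)/(7×3.959e-07) = 2.417 Ω
Section 2: A = π(d/2)² = π(3.4750e-04 m)² = 3.794e-07 m²
R₂ = (1.74×10^-8)(470)/(3.794e-07) = 21.56 Ω
R = R₁ + R₂ = 23.97 Ω
V = IR = 20.6 × 23.97 = 494 V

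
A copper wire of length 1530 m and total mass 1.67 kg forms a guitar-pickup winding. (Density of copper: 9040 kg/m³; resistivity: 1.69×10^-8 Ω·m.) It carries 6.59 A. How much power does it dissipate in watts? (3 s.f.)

9300 W

A = m/(density·L) = 1.67/(9040×1530) = 1.2074e-07 m²
R = ρL/A = (1.69×10^-8)(1530)/(1.2074e-07) = 214.2 Ω
P = I²R = (6.59)² × 214.2 = 9300 W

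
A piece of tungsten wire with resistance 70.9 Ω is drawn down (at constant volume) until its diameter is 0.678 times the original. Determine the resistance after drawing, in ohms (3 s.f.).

336 Ω

Volume constant ⇒ L' = L/r² with r = 0.678. R' = ρL'/A' = ρ(L/r²)/(πr²d₀²/4) = R/r⁴.
R' = 4.732 × 70.9 = 336 Ω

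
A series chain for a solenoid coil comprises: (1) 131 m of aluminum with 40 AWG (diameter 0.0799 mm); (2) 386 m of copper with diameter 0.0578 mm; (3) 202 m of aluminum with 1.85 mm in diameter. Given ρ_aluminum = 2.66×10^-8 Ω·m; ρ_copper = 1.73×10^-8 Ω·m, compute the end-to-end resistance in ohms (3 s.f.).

Seg 1: A = π(0.0799/2 mm)² = π(3.9950e-05 m)² = 5.014e-09 m²
R_1 = (2.66×10^-8)(131)/(5.014e-09) = 695 Ω
Seg 2: A = π(d/2)² = π(2.8900e-05 m)² = 2.624e-09 m²
R_2 = (1.73×10^-8)(386)/(2.624e-09) = 2545 Ω
Seg 3: A = π(d/2)² = π(9.2500e-04 m)² = 2.688e-06 m²
R_3 = (2.66×10^-8)(202)/(2.688e-06) = 1.999 Ω
R_total = R_1 + R_2 + R_3 = 3240 Ω

3240 Ω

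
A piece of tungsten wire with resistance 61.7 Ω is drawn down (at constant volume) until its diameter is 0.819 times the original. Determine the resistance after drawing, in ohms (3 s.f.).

Volume constant ⇒ L' = L/r² with r = 0.819. R' = ρL'/A' = ρ(L/r²)/(πr²d₀²/4) = R/r⁴.
R' = 2.223 × 61.7 = 137 Ω

137 Ω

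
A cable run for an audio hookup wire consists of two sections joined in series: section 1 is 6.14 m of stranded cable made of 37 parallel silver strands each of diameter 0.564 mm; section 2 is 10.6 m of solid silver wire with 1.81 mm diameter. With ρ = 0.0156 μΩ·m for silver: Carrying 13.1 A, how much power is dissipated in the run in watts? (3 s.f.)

12.8 W

ρ = 0.0156 μΩ·m = 1.56×10^-8 Ω·m
Section 1: A_strand = π(2.8200e-04)² = 2.498e-07 m²; R₁ = ρL/(N·A_s) = (1.56×10^-8)(6.14)/(37×2.498e-07) = 0.01036 Ω
Section 2: A = π(d/2)² = π(9.0500e-04 m)² = 2.573e-06 m²
R₂ = (1.56×10^-8)(10.6)/(2.573e-06) = 0.06427 Ω
R = R₁ + R₂ = 0.07463 Ω
P = I²R = (13.1)² × 0.07463 = 12.8 W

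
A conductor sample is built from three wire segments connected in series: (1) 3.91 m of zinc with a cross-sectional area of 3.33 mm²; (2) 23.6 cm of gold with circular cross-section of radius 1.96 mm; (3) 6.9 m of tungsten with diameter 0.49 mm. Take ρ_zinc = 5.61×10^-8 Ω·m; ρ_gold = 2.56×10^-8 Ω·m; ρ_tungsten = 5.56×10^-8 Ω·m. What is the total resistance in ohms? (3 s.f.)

2.10 Ω

Seg 1: A = 3.33 mm² = 3.330e-06 m²
R_1 = (5.61×10^-8)(3.91)/(3.330e-06) = 0.06587 Ω
Seg 2: A = πr² = π(1.9600e-03 m)² = 1.207e-05 m²
R_2 = (2.56×10^-8)(0.236)/(1.207e-05) = 5.006×10^-4 Ω
Seg 3: A = π(d/2)² = π(2.4500e-04 m)² = 1.886e-07 m²
R_3 = (5.56×10^-8)(6.9)/(1.886e-07) = 2.034 Ω
R_total = R_1 + R_2 + R_3 = 2.10 Ω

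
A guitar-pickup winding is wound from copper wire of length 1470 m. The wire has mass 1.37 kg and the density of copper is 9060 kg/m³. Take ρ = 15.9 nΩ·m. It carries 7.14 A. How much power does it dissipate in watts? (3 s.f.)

ρ = 15.9 nΩ·m = 1.59×10^-8 Ω·m
A = m/(density·L) = 1.37/(9060×1470) = 1.0287e-07 m²
R = ρL/A = (1.59×10^-8)(1470)/(1.0287e-07) = 227.2 Ω
P = I²R = (7.14)² × 227.2 = 11600 W

11600 W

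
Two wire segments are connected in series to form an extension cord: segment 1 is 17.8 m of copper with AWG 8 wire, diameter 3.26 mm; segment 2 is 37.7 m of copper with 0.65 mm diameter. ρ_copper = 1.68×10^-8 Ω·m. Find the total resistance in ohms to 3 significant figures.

1.94 Ω

Segment 1: A = π(3.26/2 mm)² = π(1.6300e-03 m)² = 8.347e-06 m²
R₁ = ρL/A = (1.68×10^-8)(17.8)/(8.347e-06) = 0.03583 Ω
Segment 2: A = π(d/2)² = π(3.2500e-04 m)² = 3.318e-07 m²
R₂ = (1.68×10^-8)(37.7)/(3.318e-07) = 1.909 Ω
R = R₁ + R₂ = 1.94 Ω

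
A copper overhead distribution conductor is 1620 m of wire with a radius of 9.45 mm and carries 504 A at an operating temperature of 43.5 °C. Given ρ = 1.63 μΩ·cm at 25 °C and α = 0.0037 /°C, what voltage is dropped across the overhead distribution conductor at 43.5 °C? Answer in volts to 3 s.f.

ρ = 1.63 μΩ·cm = 1.63×10^-8 Ω·m
A = πr² = π(9.4500e-03 m)² = 2.806e-04 m²
R₍25₎ = ρL/A = (1.63×10^-8)(1620)/(2.806e-04) = 0.09412 Ω
R₍43.5₎ = R₍25₎(1 + αΔT) = 0.09412 × (1 + 0.0037×18.5) = 0.1006 Ω
V = IR = 504 × 0.1006 = 50.7 V

50.7 V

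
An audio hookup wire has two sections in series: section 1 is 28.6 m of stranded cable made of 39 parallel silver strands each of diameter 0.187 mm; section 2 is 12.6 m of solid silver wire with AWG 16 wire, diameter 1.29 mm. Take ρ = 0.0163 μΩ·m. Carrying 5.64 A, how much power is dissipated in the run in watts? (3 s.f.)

ρ = 0.0163 μΩ·m = 1.63×10^-8 Ω·m
Section 1: A_strand = π(9.3500e-05)² = 2.746e-08 m²; R₁ = ρL/(N·A_s) = (1.63×10^-8)(28.6)/(39×2.746e-08) = 0.4352 Ω
Section 2: A = π(1.29/2 mm)² = π(6.4500e-04 m)² = 1.307e-06 m²
R₂ = (1.63×10^-8)(12.6)/(1.307e-06) = 0.1571 Ω
R = R₁ + R₂ = 0.5924 Ω
P = I²R = (5.64)² × 0.5924 = 18.8 W

18.8 W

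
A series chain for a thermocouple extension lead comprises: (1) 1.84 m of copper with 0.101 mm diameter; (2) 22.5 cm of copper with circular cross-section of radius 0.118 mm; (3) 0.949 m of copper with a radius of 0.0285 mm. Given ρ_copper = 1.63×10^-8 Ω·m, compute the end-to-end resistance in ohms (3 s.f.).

9.89 Ω

Seg 1: A = π(d/2)² = π(5.0500e-05 m)² = 8.012e-09 m²
R_1 = (1.63×10^-8)(1.84)/(8.012e-09) = 3.743 Ω
Seg 2: A = πr² = π(1.1800e-04 m)² = 4.374e-08 m²
R_2 = (1.63×10^-8)(0.225)/(4.374e-08) = 0.08384 Ω
Seg 3: A = πr² = π(2.8500e-05 m)² = 2.552e-09 m²
R_3 = (1.63×10^-8)(0.949)/(2.552e-09) = 6.062 Ω
R_total = R_1 + R_2 + R_3 = 9.89 Ω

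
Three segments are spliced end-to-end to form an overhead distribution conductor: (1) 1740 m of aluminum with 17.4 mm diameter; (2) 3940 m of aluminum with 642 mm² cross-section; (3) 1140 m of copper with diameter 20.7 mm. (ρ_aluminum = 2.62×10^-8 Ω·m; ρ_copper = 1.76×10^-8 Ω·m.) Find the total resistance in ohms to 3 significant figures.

Seg 1: A = π(d/2)² = π(8.7000e-03 m)² = 2.378e-04 m²
R_1 = (2.62×10^-8)(1740)/(2.378e-04) = 0.1917 Ω
Seg 2: A = 642 mm² = 6.420e-04 m²
R_2 = (2.62×10^-8)(3940)/(6.420e-04) = 0.1608 Ω
Seg 3: A = π(d/2)² = π(1.0350e-02 m)² = 3.365e-04 m²
R_3 = (1.76×10^-8)(1140)/(3.365e-04) = 0.05962 Ω
R_total = R_1 + R_2 + R_3 = 0.412 Ω

0.412 Ω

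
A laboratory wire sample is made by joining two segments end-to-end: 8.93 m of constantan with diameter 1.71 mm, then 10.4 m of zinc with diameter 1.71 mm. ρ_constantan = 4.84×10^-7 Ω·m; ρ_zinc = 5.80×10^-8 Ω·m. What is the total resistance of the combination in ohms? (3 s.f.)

2.14 Ω

Segment 1: A = π(d/2)² = π(8.5500e-04 m)² = 2.297e-06 m²
R₁ = ρL/A = (4.84×10^-7)(8.93)/(2.297e-06) = 1.882 Ω
R₂ = (5.80×10^-8)(10.4)/(2.297e-06) = 0.2627 Ω
R = R₁ + R₂ = 2.14 Ω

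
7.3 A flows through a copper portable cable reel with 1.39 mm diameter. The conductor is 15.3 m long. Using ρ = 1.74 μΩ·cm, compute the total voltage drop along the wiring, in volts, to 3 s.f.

ρ = 1.74 μΩ·cm = 1.74×10^-8 Ω·m
A = π(d/2)² = π(6.9500e-04 m)² = 1.517e-06 m²
R = ρL/A = (1.74×10^-8)(15.3)/(1.517e-06) = 0.1754 Ω
V = IR = 7.3 × 0.1754 = 1.28 V

1.28 V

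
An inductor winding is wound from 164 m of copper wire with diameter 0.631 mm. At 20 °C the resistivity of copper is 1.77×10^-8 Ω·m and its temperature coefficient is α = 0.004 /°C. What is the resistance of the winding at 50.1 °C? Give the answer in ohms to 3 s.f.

10.4 Ω

A = π(d/2)² = π(3.1550e-04 m)² = 3.127e-07 m²
R₍20°C₎ = ρL/A = (1.77×10^-8)(164)/(3.127e-07) = 9.283 Ω
R = R₀(1 + αΔT) = 9.283(1 + 0.004×30.1) = 10.4 Ω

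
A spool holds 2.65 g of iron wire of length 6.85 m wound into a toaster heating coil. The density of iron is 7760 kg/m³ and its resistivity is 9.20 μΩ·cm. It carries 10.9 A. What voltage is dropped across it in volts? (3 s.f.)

138 V

ρ = 9.20 μΩ·cm = 9.20×10^-8 Ω·m
A = m/(density·L) = 0.00265/(7760×6.85) = 4.9853e-08 m²
R = ρL/A = (9.20×10^-8)(6.85)/(4.9853e-08) = 12.64 Ω
V = IR = 10.9 × 12.64 = 138 V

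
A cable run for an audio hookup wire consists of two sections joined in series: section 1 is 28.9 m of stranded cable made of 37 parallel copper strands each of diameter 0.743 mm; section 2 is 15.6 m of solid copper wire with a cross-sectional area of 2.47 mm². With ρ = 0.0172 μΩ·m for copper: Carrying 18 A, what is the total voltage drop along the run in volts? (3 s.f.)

ρ = 0.0172 μΩ·m = 1.72×10^-8 Ω·m
Section 1: A_strand = π(3.7150e-04)² = 4.336e-07 m²; R₁ = ρL/(N·A_s) = (1.72×10^-8)(28.9)/(37×4.336e-07) = 0.03099 Ω
Section 2: A = 2.47 mm² = 2.470e-06 m²
R₂ = (1.72×10^-8)(15.6)/(2.470e-06) = 0.1086 Ω
R = R₁ + R₂ = 0.1396 Ω
V = IR = 18 × 0.1396 = 2.51 V

2.51 V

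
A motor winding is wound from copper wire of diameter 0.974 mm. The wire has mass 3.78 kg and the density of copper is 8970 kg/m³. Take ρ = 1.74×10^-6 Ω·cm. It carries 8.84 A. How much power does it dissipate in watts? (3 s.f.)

ρ = 1.74×10^-6 Ω·cm = 1.74×10^-8 Ω·m
A = π(d/2)² = π(4.8700e-04 m)² = 7.4509e-07 m²
L = m/(density·A) = 3.78/(8970×7.4509e-07) = 565.6 m
R = ρL/A = (1.74×10^-8)(565.6)/(7.4509e-07) = 13.21 Ω
P = I²R = (8.84)² × 13.21 = 1030 W

1030 W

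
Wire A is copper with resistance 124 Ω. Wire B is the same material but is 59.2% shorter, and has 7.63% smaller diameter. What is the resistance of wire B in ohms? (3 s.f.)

R ∝ L/d², so R_B/R_A = (1 − 59.2/100) × (1 − 7.63/100)⁻²
= 0.408 × 1.172 = 0.4782
R_B = 0.4782 × 124 = 59.3 Ω

59.3 Ω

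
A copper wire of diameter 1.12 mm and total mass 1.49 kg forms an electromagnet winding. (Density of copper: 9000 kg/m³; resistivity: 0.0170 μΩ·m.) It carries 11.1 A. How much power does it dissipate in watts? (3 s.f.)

357 W

ρ = 0.0170 μΩ·m = 1.70×10^-8 Ω·m
A = π(d/2)² = π(5.6000e-04 m)² = 9.8520e-07 m²
L = m/(density·A) = 1.49/(9000×9.8520e-07) = 168 m
R = ρL/A = (1.70×10^-8)(168)/(9.8520e-07) = 2.9 Ω
P = I²R = (11.1)² × 2.9 = 357 W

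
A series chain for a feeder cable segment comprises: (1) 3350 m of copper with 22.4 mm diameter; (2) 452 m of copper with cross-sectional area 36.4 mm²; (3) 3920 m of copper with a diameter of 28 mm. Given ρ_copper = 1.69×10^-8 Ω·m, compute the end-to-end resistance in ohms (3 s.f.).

Seg 1: A = π(d/2)² = π(1.1200e-02 m)² = 3.941e-04 m²
R_1 = (1.69×10^-8)(3350)/(3.941e-04) = 0.1437 Ω
Seg 2: A = 36.4 mm² = 3.640e-05 m²
R_2 = (1.69×10^-8)(452)/(3.640e-05) = 0.2099 Ω
Seg 3: A = π(d/2)² = π(1.4000e-02 m)² = 6.158e-04 m²
R_3 = (1.69×10^-8)(3920)/(6.158e-04) = 0.1076 Ω
R_total = R_1 + R_2 + R_3 = 0.461 Ω

0.461 Ω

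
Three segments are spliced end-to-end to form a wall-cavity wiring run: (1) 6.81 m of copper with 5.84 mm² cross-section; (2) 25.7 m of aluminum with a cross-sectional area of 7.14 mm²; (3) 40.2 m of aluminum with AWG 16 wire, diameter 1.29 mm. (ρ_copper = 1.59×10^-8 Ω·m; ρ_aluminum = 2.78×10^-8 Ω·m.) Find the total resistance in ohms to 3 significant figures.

0.974 Ω

Seg 1: A = 5.84 mm² = 5.840e-06 m²
R_1 = (1.59×10^-8)(6.81)/(5.840e-06) = 0.01854 Ω
Seg 2: A = 7.14 mm² = 7.140e-06 m²
R_2 = (2.78×10^-8)(25.7)/(7.140e-06) = 0.1001 Ω
Seg 3: A = π(1.29/2 mm)² = π(6.4500e-04 m)² = 1.307e-06 m²
R_3 = (2.78×10^-8)(40.2)/(1.307e-06) = 0.8551 Ω
R_total = R_1 + R_2 + R_3 = 0.974 Ω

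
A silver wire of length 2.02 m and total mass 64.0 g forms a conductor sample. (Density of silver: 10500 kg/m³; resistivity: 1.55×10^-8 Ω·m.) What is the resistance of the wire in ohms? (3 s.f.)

0.0104 Ω

A = m/(density·L) = 0.064/(10500×2.02) = 3.0174e-06 m²
R = ρL/A = (1.55×10^-8)(2.02)/(3.0174e-06) = 0.0104 Ω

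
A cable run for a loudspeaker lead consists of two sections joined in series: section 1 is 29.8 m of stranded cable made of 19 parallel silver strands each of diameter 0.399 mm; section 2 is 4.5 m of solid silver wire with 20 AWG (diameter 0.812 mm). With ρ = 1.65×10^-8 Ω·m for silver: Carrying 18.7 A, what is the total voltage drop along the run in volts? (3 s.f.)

6.55 V

Section 1: A_strand = π(1.9950e-04)² = 1.250e-07 m²; R₁ = ρL/(N·A_s) = (1.65×10^-8)(29.8)/(19×1.250e-07) = 0.207 Ω
Section 2: A = π(0.812/2 mm)² = π(4.0600e-04 m)² = 5.178e-07 m²
R₂ = (1.65×10^-8)(4.5)/(5.178e-07) = 0.1434 Ω
R = R₁ + R₂ = 0.3504 Ω
V = IR = 18.7 × 0.3504 = 6.55 V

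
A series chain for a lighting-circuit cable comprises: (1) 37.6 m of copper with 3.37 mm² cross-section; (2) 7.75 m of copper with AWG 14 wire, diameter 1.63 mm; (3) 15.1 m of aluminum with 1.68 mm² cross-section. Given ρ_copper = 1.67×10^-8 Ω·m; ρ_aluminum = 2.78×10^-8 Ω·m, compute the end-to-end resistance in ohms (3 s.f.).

0.498 Ω

Seg 1: A = 3.37 mm² = 3.370e-06 m²
R_1 = (1.67×10^-8)(37.6)/(3.370e-06) = 0.1863 Ω
Seg 2: A = π(1.63/2 mm)² = π(8.1500e-04 m)² = 2.087e-06 m²
R_2 = (1.67×10^-8)(7.75)/(2.087e-06) = 0.06202 Ω
Seg 3: A = 1.68 mm² = 1.680e-06 m²
R_3 = (2.78×10^-8)(15.1)/(1.680e-06) = 0.2499 Ω
R_total = R_1 + R_2 + R_3 = 0.498 Ω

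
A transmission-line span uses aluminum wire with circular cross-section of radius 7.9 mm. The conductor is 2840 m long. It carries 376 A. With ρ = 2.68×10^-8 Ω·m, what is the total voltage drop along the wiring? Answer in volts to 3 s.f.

146 V

A = πr² = π(7.9000e-03 m)² = 1.961e-04 m²
R = ρL/A = (2.68×10^-8)(2840)/(1.961e-04) = 0.3882 Ω
V = IR = 376 × 0.3882 = 146 V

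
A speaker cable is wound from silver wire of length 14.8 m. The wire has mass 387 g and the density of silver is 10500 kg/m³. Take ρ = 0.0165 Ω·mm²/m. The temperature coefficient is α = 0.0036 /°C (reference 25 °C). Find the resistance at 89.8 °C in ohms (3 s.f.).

0.121 Ω

ρ = 0.0165 Ω·mm²/m = 1.65×10^-8 Ω·m
A = m/(density·L) = 0.387/(10500×14.8) = 2.4903e-06 m²
R = ρL/A = (1.65×10^-8)(14.8)/(2.4903e-06) = 0.09806 Ω
R(89.8 °C) = 0.09806 × (1 + 0.0036×64.8) = 0.121 Ω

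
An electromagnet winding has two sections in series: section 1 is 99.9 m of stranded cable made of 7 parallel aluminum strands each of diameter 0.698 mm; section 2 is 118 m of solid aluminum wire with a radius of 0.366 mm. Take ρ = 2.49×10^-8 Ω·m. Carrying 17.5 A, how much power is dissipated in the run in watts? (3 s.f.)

Section 1: A_strand = π(3.4900e-04)² = 3.826e-07 m²; R₁ = ρL/(N·A_s) = (2.49×10^-8)(99.9)/(7×3.826e-07) = 0.9287 Ω
Section 2: A = πr² = π(3.6600e-04 m)² = 4.208e-07 m²
R₂ = (2.49×10^-8)(118)/(4.208e-07) = 6.982 Ω
R = R₁ + R₂ = 7.911 Ω
P = I²R = (17.5)² × 7.911 = 2420 W

2420 W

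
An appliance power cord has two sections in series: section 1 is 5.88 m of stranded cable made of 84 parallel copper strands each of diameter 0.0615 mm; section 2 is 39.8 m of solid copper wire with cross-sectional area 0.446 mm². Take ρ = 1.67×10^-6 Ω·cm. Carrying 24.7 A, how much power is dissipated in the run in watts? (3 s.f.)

1150 W

ρ = 1.67×10^-6 Ω·cm = 1.67×10^-8 Ω·m
Section 1: A_strand = π(3.0750e-05)² = 2.971e-09 m²; R₁ = ρL/(N·A_s) = (1.67×10^-8)(5.88)/(84×2.971e-09) = 0.3935 Ω
Section 2: A = 0.446 mm² = 4.460e-07 m²
R₂ = (1.67×10^-8)(39.8)/(4.460e-07) = 1.49 Ω
R = R₁ + R₂ = 1.884 Ω
P = I²R = (24.7)² × 1.884 = 1150 W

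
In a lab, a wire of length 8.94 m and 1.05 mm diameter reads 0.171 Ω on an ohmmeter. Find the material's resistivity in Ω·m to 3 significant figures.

1.66×10^-8 Ω·m

A = π(d/2)² = π(5.2500e-04 m)² = 8.659e-07 m²
ρ = RA/L = (0.171)(8.659e-07)/(8.94) = 1.66×10^-8 Ω·m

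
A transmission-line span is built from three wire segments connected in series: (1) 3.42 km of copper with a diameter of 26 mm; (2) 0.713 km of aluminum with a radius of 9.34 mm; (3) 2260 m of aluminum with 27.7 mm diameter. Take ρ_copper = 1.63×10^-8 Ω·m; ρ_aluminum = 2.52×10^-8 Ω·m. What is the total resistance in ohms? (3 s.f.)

Seg 1: A = π(d/2)² = π(1.3000e-02 m)² = 5.309e-04 m²
R_1 = (1.63×10^-8)(3420)/(5.309e-04) = 0.105 Ω
Seg 2: A = πr² = π(9.3400e-03 m)² = 2.741e-04 m²
R_2 = (2.52×10^-8)(713)/(2.741e-04) = 0.06556 Ω
Seg 3: A = π(d/2)² = π(1.3850e-02 m)² = 6.026e-04 m²
R_3 = (2.52×10^-8)(2260)/(6.026e-04) = 0.09451 Ω
R_total = R_1 + R_2 + R_3 = 0.265 Ω

0.265 Ω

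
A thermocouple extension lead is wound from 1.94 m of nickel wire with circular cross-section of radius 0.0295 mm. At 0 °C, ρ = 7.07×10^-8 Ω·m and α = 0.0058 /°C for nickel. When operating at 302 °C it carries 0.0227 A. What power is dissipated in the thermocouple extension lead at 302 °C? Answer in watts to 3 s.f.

0.0711 W

A = πr² = π(2.9500e-05 m)² = 2.734e-09 m²
R₍0₎ = ρL/A = (7.07×10^-8)(1.94)/(2.734e-09) = 50.17 Ω
R₍302₎ = R₍0₎(1 + αΔT) = 50.17 × (1 + 0.0058×302) = 138 Ω
P = I²R = (0.0227)² × 138 = 0.0711 W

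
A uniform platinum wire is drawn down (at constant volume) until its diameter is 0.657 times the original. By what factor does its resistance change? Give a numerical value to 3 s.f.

Volume constant ⇒ L' = L/r² with r = 0.657. R' = ρL'/A' = ρ(L/r²)/(πr²d₀²/4) = R/r⁴.
Factor = 5.37

5.37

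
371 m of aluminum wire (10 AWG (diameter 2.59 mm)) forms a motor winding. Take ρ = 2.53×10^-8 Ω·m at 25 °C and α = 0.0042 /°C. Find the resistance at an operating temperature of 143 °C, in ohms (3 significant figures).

2.66 Ω

A = π(2.59/2 mm)² = π(1.2950e-03 m)² = 5.269e-06 m²
R₍25°C₎ = ρL/A = (2.53×10^-8)(371)/(5.269e-06) = 1.782 Ω
R = R₀(1 + αΔT) = 1.782(1 + 0.0042×118) = 2.66 Ω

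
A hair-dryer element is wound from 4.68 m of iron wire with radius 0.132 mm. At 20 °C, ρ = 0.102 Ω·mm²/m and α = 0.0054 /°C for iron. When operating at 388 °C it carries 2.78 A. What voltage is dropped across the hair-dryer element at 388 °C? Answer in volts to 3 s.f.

ρ = 0.102 Ω·mm²/m = 1.02×10^-7 Ω·m
A = πr² = π(1.3200e-04 m)² = 5.474e-08 m²
R₍20₎ = ρL/A = (1.02×10^-7)(4.68)/(5.474e-08) = 8.721 Ω
R₍388₎ = R₍20₎(1 + αΔT) = 8.721 × (1 + 0.0054×368) = 26.05 Ω
V = IR = 2.78 × 26.05 = 72.4 V

72.4 V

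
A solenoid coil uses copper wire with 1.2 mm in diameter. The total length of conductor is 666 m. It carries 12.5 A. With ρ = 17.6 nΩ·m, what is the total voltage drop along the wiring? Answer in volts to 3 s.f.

ρ = 17.6 nΩ·m = 1.76×10^-8 Ω·m
A = π(d/2)² = π(6.0000e-04 m)² = 1.131e-06 m²
R = ρL/A = (1.76×10^-8)(666)/(1.131e-06) = 10.36 Ω
V = IR = 12.5 × 10.36 = 130 V

130 V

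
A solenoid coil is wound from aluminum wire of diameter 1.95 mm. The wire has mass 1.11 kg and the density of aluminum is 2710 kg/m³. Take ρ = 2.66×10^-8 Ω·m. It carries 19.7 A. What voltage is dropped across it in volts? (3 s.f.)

24.1 V

A = π(d/2)² = π(9.7500e-04 m)² = 2.9865e-06 m²
L = m/(density·A) = 1.11/(2710×2.9865e-06) = 137.1 m
R = ρL/A = (2.66×10^-8)(137.1)/(2.9865e-06) = 1.222 Ω
V = IR = 19.7 × 1.222 = 24.1 V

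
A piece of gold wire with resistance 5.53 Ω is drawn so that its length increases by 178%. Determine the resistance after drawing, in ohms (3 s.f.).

k = 1 + 178/100 = 2.78; volume constant ⇒ A' = A/k, so R' = k²R.
R' = 7.728 × 5.53 = 42.7 Ω

42.7 Ω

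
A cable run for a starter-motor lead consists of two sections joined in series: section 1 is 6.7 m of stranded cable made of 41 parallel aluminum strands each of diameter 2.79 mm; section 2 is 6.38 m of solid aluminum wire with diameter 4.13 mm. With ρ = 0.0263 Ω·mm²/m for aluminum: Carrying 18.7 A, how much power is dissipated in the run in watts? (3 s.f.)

4.63 W

ρ = 0.0263 Ω·mm²/m = 2.63×10^-8 Ω·m
Section 1: A_strand = π(1.3950e-03)² = 6.114e-06 m²; R₁ = ρL/(N·A_s) = (2.63×10^-8)(6.7)/(41×6.114e-06) = 7.030×10^-4 Ω
Section 2: A = π(d/2)² = π(2.0650e-03 m)² = 1.340e-05 m²
R₂ = (2.63×10^-8)(6.38)/(1.340e-05) = 0.01253 Ω
R = R₁ + R₂ = 0.01323 Ω
P = I²R = (18.7)² × 0.01323 = 4.63 W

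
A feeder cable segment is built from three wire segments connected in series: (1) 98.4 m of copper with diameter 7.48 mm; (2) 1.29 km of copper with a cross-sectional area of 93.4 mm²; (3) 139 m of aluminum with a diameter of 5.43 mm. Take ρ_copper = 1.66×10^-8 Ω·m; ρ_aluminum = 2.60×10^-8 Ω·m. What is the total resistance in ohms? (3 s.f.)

0.423 Ω

Seg 1: A = π(d/2)² = π(3.7400e-03 m)² = 4.394e-05 m²
R_1 = (1.66×10^-8)(98.4)/(4.394e-05) = 0.03717 Ω
Seg 2: A = 93.4 mm² = 9.340e-05 m²
R_2 = (1.66×10^-8)(1290)/(9.340e-05) = 0.2293 Ω
Seg 3: A = π(d/2)² = π(2.7150e-03 m)² = 2.316e-05 m²
R_3 = (2.60×10^-8)(139)/(2.316e-05) = 0.1561 Ω
R_total = R_1 + R_2 + R_3 = 0.423 Ω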